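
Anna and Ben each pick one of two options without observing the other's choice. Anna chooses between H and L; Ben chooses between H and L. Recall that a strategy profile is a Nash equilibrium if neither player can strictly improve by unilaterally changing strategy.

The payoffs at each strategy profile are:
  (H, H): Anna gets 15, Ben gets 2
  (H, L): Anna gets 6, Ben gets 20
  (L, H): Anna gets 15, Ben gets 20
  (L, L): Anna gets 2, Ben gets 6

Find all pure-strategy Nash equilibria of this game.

(H, L) and (L, H)

(H, H): Ben prefers L (20 > 2) — not an equilibrium.
(H, L): Anna gets 6 ≥ 2 from L, and Ben gets 20 ≥ 2 from H — Nash equilibrium.
(L, H): Anna gets 15 ≥ 15 from H, and Ben gets 20 ≥ 6 from L — Nash equilibrium.
(L, L): Anna prefers H (6 > 2); Ben prefers H (20 > 6) — not an equilibrium.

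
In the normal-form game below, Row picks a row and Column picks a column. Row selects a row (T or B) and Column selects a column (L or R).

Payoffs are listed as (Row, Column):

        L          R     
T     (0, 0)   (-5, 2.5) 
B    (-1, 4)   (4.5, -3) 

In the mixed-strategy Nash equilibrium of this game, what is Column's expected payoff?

20/19

First find p, the probability Row plays T, from Column's indifference between L and R: 4(1−p) = 2.5p − 3(1−p), giving p = 14/19.
Since Column is indifferent in equilibrium, Column's expected payoff equals the payoff from either column against (14/19, 5/19). Using L: 4(5/19) = 20/19.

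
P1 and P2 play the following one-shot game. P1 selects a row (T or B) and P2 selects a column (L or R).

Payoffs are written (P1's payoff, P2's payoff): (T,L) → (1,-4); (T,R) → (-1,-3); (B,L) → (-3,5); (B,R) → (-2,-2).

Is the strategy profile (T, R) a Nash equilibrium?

At (T, R), P1 earns -1; switching to B would give -2, so P1 has no profitable deviation.
P2 earns -3; switching to L would give -4, so P2 has no profitable deviation.
Neither player can gain by a unilateral deviation, so this profile is a Nash equilibrium.

Yes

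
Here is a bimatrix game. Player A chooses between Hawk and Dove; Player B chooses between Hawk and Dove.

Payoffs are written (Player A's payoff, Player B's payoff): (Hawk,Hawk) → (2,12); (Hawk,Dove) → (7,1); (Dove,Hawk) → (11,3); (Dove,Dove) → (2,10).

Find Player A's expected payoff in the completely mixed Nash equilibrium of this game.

First find q, the probability Player B plays Hawk, from Player A's indifference between Hawk and Dove: 2q + 7(1−q) = 11q + 2(1−q), giving q = 5/14.
Since Player A is indifferent in equilibrium, Player A's expected payoff equals the payoff from either row against (5/14, 9/14). Using Hawk: 2(5/14) + 7(9/14) = 73/14.

73/14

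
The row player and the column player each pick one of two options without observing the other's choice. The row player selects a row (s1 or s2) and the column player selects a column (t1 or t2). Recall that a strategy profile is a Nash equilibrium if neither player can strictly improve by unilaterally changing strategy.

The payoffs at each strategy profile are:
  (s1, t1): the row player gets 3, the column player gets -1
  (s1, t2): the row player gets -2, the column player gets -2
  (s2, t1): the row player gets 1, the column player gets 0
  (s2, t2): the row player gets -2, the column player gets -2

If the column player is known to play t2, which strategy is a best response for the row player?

either — both s1 and s2 are best responses

Against t2, the row player earns -2 from s1 and -2 from s2.
So either strategy is a best response.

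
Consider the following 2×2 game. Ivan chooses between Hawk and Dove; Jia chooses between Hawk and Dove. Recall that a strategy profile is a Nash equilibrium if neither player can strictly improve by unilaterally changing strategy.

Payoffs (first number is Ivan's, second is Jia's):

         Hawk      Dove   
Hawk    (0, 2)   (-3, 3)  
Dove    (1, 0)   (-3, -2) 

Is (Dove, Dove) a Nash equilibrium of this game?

No

At (Dove, Dove), Ivan earns -3; switching to Hawk would give -3, so Ivan has no profitable deviation.
Jia earns -2; switching to Hawk would give 0, so Jia would deviate.
Since at least one player can profitably deviate, this is not a Nash equilibrium.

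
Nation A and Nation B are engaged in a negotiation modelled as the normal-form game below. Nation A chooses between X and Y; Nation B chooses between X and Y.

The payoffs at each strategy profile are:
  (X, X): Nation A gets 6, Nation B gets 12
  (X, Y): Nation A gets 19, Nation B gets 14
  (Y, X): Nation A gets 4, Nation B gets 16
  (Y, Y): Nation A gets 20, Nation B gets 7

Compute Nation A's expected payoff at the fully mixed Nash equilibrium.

44/3

First find q, the probability Nation B plays X, from Nation A's indifference between X and Y: 6q + 19(1−q) = 4q + 20(1−q), giving q = 1/3.
Since Nation A is indifferent in equilibrium, Nation A's expected payoff equals the payoff from either row against (1/3, 2/3). Using X: 6(1/3) + 19(2/3) = 44/3.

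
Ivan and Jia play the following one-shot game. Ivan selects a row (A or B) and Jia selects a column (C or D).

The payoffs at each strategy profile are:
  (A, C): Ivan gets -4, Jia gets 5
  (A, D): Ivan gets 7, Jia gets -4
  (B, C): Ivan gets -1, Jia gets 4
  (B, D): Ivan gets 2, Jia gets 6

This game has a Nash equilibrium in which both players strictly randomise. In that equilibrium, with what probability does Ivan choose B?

9/11

Let x be the probability that Ivan plays A. In a completely mixed equilibrium, Jia must be indifferent between C and D.
Jia's expected payoff from C is 5x + 4(1−x); from D it is −4x + 6(1−x).
Setting these equal: x + 4 = −10x + 6, so x = 2/11.
Therefore Ivan plays B with probability 1 − 2/11 = 9/11.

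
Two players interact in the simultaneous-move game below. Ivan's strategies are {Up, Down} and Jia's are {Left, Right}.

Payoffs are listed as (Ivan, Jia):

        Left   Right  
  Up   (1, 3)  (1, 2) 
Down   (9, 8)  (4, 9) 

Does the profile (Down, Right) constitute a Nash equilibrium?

At (Down, Right), Ivan earns 4; switching to Up would give 1, so Ivan has no profitable deviation.
Jia earns 9; switching to Left would give 8, so Jia has no profitable deviation.
Neither player can gain by a unilateral deviation, so this profile is a Nash equilibrium.

Yes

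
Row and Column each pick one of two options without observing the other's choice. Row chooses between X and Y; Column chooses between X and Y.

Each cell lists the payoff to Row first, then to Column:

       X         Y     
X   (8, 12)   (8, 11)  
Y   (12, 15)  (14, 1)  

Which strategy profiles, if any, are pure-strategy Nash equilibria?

(X, X): Row prefers Y (12 > 8) — not an equilibrium.
(X, Y): Row prefers Y (14 > 8); Column prefers X (12 > 11) — not an equilibrium.
(Y, X): Row gets 12 ≥ 8 from X, and Column gets 15 ≥ 1 from Y — Nash equilibrium.
(Y, Y): Column prefers X (15 > 1) — not an equilibrium.

(Y, X)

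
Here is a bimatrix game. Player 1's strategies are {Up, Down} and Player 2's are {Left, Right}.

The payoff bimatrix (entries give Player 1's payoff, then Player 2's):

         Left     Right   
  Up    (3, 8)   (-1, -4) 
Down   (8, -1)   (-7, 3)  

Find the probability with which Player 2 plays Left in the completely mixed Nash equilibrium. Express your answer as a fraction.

6/11

Let q be the probability that Player 2 plays Left. In a completely mixed equilibrium, Player 1 must be indifferent between Up and Down.
Player 1's expected payoff from Up is 3q − (1−q); from Down it is 8q − 7(1−q).
Setting these equal: 4q − 1 = 15q − 7, so q = 6/11.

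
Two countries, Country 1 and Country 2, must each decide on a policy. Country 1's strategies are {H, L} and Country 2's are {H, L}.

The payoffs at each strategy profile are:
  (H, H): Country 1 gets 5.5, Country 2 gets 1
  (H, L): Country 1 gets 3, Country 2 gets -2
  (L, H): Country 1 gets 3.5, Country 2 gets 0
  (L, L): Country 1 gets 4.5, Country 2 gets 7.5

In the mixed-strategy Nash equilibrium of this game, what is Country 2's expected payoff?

First find x, the probability Country 1 plays H, from Country 2's indifference between H and L: x = −2x + 7.5(1−x), giving x = 5/7.
Since Country 2 is indifferent in equilibrium, Country 2's expected payoff equals the payoff from either column against (5/7, 2/7). Using H: (5/7) = 5/7.

5/7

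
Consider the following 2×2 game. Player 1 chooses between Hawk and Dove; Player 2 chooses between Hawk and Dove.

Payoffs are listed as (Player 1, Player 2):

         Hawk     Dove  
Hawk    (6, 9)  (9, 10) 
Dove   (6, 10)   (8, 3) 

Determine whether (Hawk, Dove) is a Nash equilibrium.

Yes

At (Hawk, Dove), Player 1 earns 9; switching to Dove would give 8, so Player 1 has no profitable deviation.
Player 2 earns 10; switching to Hawk would give 9, so Player 2 has no profitable deviation.
Neither player can gain by a unilateral deviation, so this profile is a Nash equilibrium.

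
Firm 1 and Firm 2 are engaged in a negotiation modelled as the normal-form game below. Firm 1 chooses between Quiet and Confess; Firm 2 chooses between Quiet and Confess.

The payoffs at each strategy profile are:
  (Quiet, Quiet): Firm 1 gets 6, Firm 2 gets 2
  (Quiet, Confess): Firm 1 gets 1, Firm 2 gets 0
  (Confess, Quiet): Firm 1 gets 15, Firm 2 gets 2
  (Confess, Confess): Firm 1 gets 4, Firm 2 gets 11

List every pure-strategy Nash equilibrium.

(Confess, Confess)

(Quiet, Quiet): Firm 1 prefers Confess (15 > 6) — not an equilibrium.
(Quiet, Confess): Firm 1 prefers Confess (4 > 1); Firm 2 prefers Quiet (2 > 0) — not an equilibrium.
(Confess, Quiet): Firm 2 prefers Confess (11 > 2) — not an equilibrium.
(Confess, Confess): Firm 1 gets 4 ≥ 1 from Quiet, and Firm 2 gets 11 ≥ 2 from Quiet — Nash equilibrium.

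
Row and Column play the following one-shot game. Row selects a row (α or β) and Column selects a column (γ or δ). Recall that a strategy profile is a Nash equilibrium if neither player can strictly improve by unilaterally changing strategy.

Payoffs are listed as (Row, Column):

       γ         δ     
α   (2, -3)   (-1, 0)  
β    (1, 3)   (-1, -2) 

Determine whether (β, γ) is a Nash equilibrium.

No

At (β, γ), Row earns 1; switching to α would give 2, so Row would deviate.
Column earns 3; switching to δ would give -2, so Column has no profitable deviation.
Since at least one player can profitably deviate, this is not a Nash equilibrium.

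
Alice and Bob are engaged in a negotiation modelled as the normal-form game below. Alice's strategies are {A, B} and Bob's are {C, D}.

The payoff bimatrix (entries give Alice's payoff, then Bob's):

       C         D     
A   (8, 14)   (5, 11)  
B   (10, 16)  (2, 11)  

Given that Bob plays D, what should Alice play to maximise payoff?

Against D, Alice earns 5 from A and 2 from B.
So A is the best response.

A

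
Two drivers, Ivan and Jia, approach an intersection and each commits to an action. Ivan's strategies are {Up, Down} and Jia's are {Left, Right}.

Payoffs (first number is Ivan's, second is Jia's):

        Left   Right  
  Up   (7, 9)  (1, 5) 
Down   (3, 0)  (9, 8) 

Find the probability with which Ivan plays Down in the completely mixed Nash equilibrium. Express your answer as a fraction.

1/3

Let r be the probability that Ivan plays Up. In a completely mixed equilibrium, Jia must be indifferent between Left and Right.
Jia's expected payoff from Left is 9r; from Right it is 5r + 8(1−r).
Setting these equal: 9r = −3r + 8, so r = 2/3.
Therefore Ivan plays Down with probability 1 − 2/3 = 1/3.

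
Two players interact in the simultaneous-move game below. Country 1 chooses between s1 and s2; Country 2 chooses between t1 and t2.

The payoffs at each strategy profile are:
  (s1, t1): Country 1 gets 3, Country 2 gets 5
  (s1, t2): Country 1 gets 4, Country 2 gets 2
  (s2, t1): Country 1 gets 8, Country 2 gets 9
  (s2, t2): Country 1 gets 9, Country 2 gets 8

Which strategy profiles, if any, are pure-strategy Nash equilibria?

(s1, t1): Country 1 prefers s2 (8 > 3) — not an equilibrium.
(s1, t2): Country 1 prefers s2 (9 > 4); Country 2 prefers t1 (5 > 2) — not an equilibrium.
(s2, t1): Country 1 gets 8 ≥ 3 from s1, and Country 2 gets 9 ≥ 8 from t2 — Nash equilibrium.
(s2, t2): Country 2 prefers t1 (9 > 8) — not an equilibrium.

(s2, t1)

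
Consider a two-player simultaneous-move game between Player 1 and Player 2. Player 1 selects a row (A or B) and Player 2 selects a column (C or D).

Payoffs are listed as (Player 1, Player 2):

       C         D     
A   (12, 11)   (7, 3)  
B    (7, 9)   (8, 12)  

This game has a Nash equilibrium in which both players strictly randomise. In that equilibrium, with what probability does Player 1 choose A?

3/11

Let p be the probability that Player 1 plays A. In a completely mixed equilibrium, Player 2 must be indifferent between C and D.
Player 2's expected payoff from C is 11p + 9(1−p); from D it is 3p + 12(1−p).
Setting these equal: 2p + 9 = −9p + 12, so p = 3/11.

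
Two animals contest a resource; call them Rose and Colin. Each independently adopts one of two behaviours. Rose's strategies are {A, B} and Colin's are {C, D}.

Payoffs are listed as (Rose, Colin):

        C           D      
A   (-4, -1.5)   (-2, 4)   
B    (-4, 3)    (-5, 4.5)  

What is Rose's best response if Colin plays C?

Against C, Rose earns -4 from A and -4 from B.
So either strategy is a best response.

either — both A and B are best responses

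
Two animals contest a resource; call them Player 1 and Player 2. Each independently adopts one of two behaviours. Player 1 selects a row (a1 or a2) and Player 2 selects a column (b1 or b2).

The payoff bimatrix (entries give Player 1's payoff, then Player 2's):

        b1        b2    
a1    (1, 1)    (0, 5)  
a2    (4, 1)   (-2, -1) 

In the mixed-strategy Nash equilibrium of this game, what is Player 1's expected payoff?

2/5

First find y, the probability Player 2 plays b1, from Player 1's indifference between a1 and a2: y = 4y − 2(1−y), giving y = 2/5.
Since Player 1 is indifferent in equilibrium, Player 1's expected payoff equals the payoff from either row against (2/5, 3/5). Using a1: (2/5) = 2/5.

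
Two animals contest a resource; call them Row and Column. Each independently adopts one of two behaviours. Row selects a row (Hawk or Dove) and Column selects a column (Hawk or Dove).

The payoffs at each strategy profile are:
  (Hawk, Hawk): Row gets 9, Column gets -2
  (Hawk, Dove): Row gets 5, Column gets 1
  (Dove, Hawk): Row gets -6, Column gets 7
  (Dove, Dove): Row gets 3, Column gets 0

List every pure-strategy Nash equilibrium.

(Hawk, Dove)

(Hawk, Hawk): Column prefers Dove (1 > -2) — not an equilibrium.
(Hawk, Dove): Row gets 5 ≥ 3 from Dove, and Column gets 1 ≥ -2 from Hawk — Nash equilibrium.
(Dove, Hawk): Row prefers Hawk (9 > -6) — not an equilibrium.
(Dove, Dove): Row prefers Hawk (5 > 3); Column prefers Hawk (7 > 0) — not an equilibrium.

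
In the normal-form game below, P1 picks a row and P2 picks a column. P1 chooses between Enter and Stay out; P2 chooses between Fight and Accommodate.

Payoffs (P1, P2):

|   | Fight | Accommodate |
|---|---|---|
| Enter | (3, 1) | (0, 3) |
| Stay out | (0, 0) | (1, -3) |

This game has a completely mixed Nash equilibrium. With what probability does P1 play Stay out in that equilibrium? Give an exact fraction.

Let r be the probability that P1 plays Enter. In a completely mixed equilibrium, P2 must be indifferent between Fight and Accommodate.
P2's expected payoff from Fight is r; from Accommodate it is 3r − 3(1−r).
Setting these equal: r = 6r − 3, so r = 3/5.
Therefore P1 plays Stay out with probability 1 − 3/5 = 2/5.

2/5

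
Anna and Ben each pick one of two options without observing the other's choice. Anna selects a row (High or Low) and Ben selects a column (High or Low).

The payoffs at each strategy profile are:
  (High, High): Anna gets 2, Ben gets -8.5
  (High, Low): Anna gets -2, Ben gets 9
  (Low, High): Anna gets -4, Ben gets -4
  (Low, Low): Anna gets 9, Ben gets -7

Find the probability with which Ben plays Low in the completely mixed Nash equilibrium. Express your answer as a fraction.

Let q be the probability that Ben plays High. In a completely mixed equilibrium, Anna must be indifferent between High and Low.
Anna's expected payoff from High is 2q − 2(1−q); from Low it is −4q + 9(1−q).
Setting these equal: 4q − 2 = −13q + 9, so q = 11/17.
Therefore Ben plays Low with probability 1 − 11/17 = 6/17.

6/17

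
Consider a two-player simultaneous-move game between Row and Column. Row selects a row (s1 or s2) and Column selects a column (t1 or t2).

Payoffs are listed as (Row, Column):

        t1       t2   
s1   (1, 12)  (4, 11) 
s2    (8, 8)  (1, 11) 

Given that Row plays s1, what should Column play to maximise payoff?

Against s1, Column earns 12 from t1 and 11 from t2.
So t1 is the best response.

t1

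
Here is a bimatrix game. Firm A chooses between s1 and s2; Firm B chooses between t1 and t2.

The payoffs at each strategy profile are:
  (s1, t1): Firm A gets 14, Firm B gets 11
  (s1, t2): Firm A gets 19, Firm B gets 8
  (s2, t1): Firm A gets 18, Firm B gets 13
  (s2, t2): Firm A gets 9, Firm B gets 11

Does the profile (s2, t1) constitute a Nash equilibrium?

Yes

At (s2, t1), Firm A earns 18; switching to s1 would give 14, so Firm A has no profitable deviation.
Firm B earns 13; switching to t2 would give 11, so Firm B has no profitable deviation.
Neither player can gain by a unilateral deviation, so this profile is a Nash equilibrium.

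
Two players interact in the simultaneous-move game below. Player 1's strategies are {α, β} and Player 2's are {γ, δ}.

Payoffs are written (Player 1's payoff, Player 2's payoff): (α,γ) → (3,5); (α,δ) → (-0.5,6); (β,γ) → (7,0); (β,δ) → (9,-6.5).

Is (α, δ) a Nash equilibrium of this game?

At (α, δ), Player 1 earns -0.5; switching to β would give 9, so Player 1 would deviate.
Player 2 earns 6; switching to γ would give 5, so Player 2 has no profitable deviation.
Since at least one player can profitably deviate, this is not a Nash equilibrium.

No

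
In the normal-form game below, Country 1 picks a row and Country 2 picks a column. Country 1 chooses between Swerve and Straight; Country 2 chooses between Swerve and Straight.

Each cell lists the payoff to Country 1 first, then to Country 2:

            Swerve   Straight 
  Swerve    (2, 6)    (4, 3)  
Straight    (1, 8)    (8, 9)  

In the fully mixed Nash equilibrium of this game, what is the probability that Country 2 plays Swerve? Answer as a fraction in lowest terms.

Let q be the probability that Country 2 plays Swerve. In a completely mixed equilibrium, Country 1 must be indifferent between Swerve and Straight.
Country 1's expected payoff from Swerve is 2q + 4(1−q); from Straight it is q + 8(1−q).
Setting these equal: −2q + 4 = −7q + 8, so q = 4/5.

4/5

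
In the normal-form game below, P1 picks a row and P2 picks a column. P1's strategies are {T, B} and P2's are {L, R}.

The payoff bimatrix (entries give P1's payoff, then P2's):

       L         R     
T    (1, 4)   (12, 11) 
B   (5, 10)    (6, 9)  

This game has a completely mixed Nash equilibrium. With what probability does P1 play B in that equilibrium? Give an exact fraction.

7/8

Let p be the probability that P1 plays T. In a completely mixed equilibrium, P2 must be indifferent between L and R.
P2's expected payoff from L is 4p + 10(1−p); from R it is 11p + 9(1−p).
Setting these equal: −6p + 10 = 2p + 9, so p = 1/8.
Therefore P1 plays B with probability 1 − 1/8 = 7/8.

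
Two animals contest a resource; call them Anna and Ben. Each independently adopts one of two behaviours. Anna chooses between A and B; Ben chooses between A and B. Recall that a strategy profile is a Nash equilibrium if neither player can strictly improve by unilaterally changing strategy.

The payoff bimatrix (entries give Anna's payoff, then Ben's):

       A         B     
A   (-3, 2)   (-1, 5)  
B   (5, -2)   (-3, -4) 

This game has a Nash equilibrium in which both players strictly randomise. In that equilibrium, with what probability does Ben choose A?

1/5

Let c be the probability that Ben plays A. In a completely mixed equilibrium, Anna must be indifferent between A and B.
Anna's expected payoff from A is −3c − (1−c); from B it is 5c − 3(1−c).
Setting these equal: −2c − 1 = 8c − 3, so c = 1/5.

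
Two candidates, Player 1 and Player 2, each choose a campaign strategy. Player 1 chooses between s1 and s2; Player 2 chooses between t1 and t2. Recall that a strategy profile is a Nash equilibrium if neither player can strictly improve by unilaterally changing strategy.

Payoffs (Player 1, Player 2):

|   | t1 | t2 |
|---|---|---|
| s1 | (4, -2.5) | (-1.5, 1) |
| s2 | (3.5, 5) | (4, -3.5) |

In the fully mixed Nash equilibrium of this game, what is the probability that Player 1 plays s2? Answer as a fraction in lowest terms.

7/24

Let p be the probability that Player 1 plays s1. In a completely mixed equilibrium, Player 2 must be indifferent between t1 and t2.
Player 2's expected payoff from t1 is −2.5p + 5(1−p); from t2 it is p − 3.5(1−p).
Setting these equal: −7.5p + 5 = 4.5p − 3.5, so p = 17/24.
Therefore Player 1 plays s2 with probability 1 − 17/24 = 7/24.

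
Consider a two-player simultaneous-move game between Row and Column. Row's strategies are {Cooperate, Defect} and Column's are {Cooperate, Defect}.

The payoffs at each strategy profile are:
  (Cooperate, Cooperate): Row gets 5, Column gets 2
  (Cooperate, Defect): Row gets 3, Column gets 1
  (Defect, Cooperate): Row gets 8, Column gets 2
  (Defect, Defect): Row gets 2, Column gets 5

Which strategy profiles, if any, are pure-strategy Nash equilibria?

(Cooperate, Cooperate): Row prefers Defect (8 > 5) — not an equilibrium.
(Cooperate, Defect): Column prefers Cooperate (2 > 1) — not an equilibrium.
(Defect, Cooperate): Column prefers Defect (5 > 2) — not an equilibrium.
(Defect, Defect): Row prefers Cooperate (3 > 2) — not an equilibrium.

none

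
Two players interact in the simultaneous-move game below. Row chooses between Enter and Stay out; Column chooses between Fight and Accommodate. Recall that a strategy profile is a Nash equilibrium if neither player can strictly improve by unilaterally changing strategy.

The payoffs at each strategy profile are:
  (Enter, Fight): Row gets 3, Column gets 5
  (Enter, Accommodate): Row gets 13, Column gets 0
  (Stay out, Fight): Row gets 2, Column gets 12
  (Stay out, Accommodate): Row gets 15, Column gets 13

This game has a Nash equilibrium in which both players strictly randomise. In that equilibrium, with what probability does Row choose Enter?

1/6

Let x be the probability that Row plays Enter. In a completely mixed equilibrium, Column must be indifferent between Fight and Accommodate.
Column's expected payoff from Fight is 5x + 12(1−x); from Accommodate it is 13(1−x).
Setting these equal: −7x + 12 = −13x + 13, so x = 1/6.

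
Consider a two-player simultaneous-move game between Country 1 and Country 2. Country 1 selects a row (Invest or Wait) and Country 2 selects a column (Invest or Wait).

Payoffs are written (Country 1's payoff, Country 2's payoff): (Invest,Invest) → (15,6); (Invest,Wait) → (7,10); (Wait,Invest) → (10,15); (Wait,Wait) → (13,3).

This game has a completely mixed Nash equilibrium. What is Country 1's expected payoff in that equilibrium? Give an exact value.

125/11

First find y, the probability Country 2 plays Invest, from Country 1's indifference between Invest and Wait: 15y + 7(1−y) = 10y + 13(1−y), giving y = 6/11.
Since Country 1 is indifferent in equilibrium, Country 1's expected payoff equals the payoff from either row against (6/11, 5/11). Using Invest: 15(6/11) + 7(5/11) = 125/11.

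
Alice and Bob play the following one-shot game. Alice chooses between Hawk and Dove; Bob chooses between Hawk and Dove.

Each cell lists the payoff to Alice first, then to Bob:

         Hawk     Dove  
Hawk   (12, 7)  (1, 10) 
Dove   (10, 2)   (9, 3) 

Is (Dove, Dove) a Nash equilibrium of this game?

Yes

At (Dove, Dove), Alice earns 9; switching to Hawk would give 1, so Alice has no profitable deviation.
Bob earns 3; switching to Hawk would give 2, so Bob has no profitable deviation.
Neither player can gain by a unilateral deviation, so this profile is a Nash equilibrium.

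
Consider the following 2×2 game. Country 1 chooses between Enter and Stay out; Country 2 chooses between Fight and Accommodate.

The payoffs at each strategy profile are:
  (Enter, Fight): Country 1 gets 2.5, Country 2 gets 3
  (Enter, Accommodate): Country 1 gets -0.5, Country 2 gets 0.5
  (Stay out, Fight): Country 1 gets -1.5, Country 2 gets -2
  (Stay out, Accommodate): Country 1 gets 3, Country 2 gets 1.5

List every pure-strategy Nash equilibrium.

(Enter, Fight): Country 1 gets 2.5 ≥ -1.5 from Stay out, and Country 2 gets 3 ≥ 0.5 from Accommodate — Nash equilibrium.
(Enter, Accommodate): Country 1 prefers Stay out (3 > -0.5); Country 2 prefers Fight (3 > 0.5) — not an equilibrium.
(Stay out, Fight): Country 1 prefers Enter (2.5 > -1.5); Country 2 prefers Accommodate (1.5 > -2) — not an equilibrium.
(Stay out, Accommodate): Country 1 gets 3 ≥ -0.5 from Enter, and Country 2 gets 1.5 ≥ -2 from Fight — Nash equilibrium.

(Enter, Fight) and (Stay out, Accommodate)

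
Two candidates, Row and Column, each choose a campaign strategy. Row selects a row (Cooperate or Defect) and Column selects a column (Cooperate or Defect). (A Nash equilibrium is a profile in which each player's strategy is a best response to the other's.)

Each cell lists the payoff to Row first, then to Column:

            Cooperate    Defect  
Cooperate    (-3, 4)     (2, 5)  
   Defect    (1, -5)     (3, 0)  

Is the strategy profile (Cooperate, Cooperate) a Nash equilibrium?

At (Cooperate, Cooperate), Row earns -3; switching to Defect would give 1, so Row would deviate.
Column earns 4; switching to Defect would give 5, so Column would deviate.
Since at least one player can profitably deviate, this is not a Nash equilibrium.

No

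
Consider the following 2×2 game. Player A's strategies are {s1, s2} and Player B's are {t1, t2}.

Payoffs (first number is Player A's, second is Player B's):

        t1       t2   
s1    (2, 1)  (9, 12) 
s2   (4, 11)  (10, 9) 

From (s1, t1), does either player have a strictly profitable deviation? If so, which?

Player A at (s1, t1) earns 2; deviating to s2 yields 4 — a strict improvement.
Player B earns 1; deviating to t2 yields 12 — a strict improvement.
Both Player A and Player B have strictly profitable deviations.

Both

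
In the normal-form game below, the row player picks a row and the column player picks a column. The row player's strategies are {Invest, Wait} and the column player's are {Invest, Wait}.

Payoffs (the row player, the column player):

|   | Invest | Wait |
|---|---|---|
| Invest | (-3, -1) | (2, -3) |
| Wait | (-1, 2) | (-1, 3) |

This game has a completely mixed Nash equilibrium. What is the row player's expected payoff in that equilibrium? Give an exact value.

First find q, the probability the column player plays Invest, from the row player's indifference between Invest and Wait: −3q + 2(1−q) = −q − (1−q), giving q = 3/5.
Since the row player is indifferent in equilibrium, the row player's expected payoff equals the payoff from either row against (3/5, 2/5). Using Invest: −3(3/5) + 2(2/5) = -1.

-1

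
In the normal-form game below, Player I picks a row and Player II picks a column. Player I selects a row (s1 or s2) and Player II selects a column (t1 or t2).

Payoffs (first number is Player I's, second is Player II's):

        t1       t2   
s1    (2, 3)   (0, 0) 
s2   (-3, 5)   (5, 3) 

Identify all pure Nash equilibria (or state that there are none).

(s1, t1): Player I gets 2 ≥ -3 from s2, and Player II gets 3 ≥ 0 from t2 — Nash equilibrium.
(s1, t2): Player I prefers s2 (5 > 0); Player II prefers t1 (3 > 0) — not an equilibrium.
(s2, t1): Player I prefers s1 (2 > -3) — not an equilibrium.
(s2, t2): Player II prefers t1 (5 > 3) — not an equilibrium.

(s1, t1)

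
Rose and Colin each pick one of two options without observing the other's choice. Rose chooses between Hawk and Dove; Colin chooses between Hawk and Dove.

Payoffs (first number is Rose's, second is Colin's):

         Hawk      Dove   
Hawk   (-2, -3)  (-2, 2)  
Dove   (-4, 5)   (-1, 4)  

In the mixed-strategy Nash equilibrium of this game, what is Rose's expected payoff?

First find q, the probability Colin plays Hawk, from Rose's indifference between Hawk and Dove: −2q − 2(1−q) = −4q − (1−q), giving q = 1/3.
Since Rose is indifferent in equilibrium, Rose's expected payoff equals the payoff from either row against (1/3, 2/3). Using Hawk: −2(1/3) − 2(2/3) = -2.

-2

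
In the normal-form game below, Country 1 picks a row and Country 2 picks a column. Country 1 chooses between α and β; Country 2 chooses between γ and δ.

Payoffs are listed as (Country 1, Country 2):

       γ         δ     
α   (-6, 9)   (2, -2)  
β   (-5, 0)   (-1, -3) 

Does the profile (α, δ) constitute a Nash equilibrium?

At (α, δ), Country 1 earns 2; switching to β would give -1, so Country 1 has no profitable deviation.
Country 2 earns -2; switching to γ would give 9, so Country 2 would deviate.
Since at least one player can profitably deviate, this is not a Nash equilibrium.

No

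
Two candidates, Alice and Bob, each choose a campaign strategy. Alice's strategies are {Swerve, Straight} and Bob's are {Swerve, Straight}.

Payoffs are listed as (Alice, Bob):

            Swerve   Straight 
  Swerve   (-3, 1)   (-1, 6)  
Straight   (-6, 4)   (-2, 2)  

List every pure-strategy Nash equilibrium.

(Swerve, Swerve): Bob prefers Straight (6 > 1) — not an equilibrium.
(Swerve, Straight): Alice gets -1 ≥ -2 from Straight, and Bob gets 6 ≥ 1 from Swerve — Nash equilibrium.
(Straight, Swerve): Alice prefers Swerve (-3 > -6) — not an equilibrium.
(Straight, Straight): Alice prefers Swerve (-1 > -2); Bob prefers Swerve (4 > 2) — not an equilibrium.

(Swerve, Straight)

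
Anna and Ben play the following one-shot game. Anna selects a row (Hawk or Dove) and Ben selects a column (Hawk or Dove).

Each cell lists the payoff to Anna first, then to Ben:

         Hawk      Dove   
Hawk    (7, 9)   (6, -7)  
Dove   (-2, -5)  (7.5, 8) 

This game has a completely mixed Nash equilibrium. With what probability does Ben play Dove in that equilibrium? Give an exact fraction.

Let y be the probability that Ben plays Hawk. In a completely mixed equilibrium, Anna must be indifferent between Hawk and Dove.
Anna's expected payoff from Hawk is 7y + 6(1−y); from Dove it is −2y + 7.5(1−y).
Setting these equal: y + 6 = −9.5y + 7.5, so y = 1/7.
Therefore Ben plays Dove with probability 1 − 1/7 = 6/7.

6/7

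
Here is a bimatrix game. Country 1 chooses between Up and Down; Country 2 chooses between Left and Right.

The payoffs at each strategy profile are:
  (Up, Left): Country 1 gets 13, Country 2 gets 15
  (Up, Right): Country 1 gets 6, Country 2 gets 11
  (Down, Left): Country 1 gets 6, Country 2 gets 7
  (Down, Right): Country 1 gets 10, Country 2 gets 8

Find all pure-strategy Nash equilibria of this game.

(Up, Left): Country 1 gets 13 ≥ 6 from Down, and Country 2 gets 15 ≥ 11 from Right — Nash equilibrium.
(Up, Right): Country 1 prefers Down (10 > 6); Country 2 prefers Left (15 > 11) — not an equilibrium.
(Down, Left): Country 1 prefers Up (13 > 6); Country 2 prefers Right (8 > 7) — not an equilibrium.
(Down, Right): Country 1 gets 10 ≥ 6 from Up, and Country 2 gets 8 ≥ 7 from Left — Nash equilibrium.

(Up, Left) and (Down, Right)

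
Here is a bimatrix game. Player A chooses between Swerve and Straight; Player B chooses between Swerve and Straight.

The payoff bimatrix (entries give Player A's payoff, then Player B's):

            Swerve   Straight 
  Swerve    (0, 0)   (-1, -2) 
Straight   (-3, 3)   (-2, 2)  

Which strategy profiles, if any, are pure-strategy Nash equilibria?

(Swerve, Swerve)

(Swerve, Swerve): Player A gets 0 ≥ -3 from Straight, and Player B gets 0 ≥ -2 from Straight — Nash equilibrium.
(Swerve, Straight): Player B prefers Swerve (0 > -2) — not an equilibrium.
(Straight, Swerve): Player A prefers Swerve (0 > -3) — not an equilibrium.
(Straight, Straight): Player A prefers Swerve (-1 > -2); Player B prefers Swerve (3 > 2) — not an equilibrium.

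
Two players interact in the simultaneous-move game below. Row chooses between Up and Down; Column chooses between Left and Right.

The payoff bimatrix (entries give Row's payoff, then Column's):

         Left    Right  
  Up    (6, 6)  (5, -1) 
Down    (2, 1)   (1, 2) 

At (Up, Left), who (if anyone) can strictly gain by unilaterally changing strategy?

Row at (Up, Left) earns 6; deviating to Down yields 2 — not better.
Column earns 6; deviating to Right yields -1 — not better.
Neither player can strictly improve; the profile is a Nash equilibrium.

Neither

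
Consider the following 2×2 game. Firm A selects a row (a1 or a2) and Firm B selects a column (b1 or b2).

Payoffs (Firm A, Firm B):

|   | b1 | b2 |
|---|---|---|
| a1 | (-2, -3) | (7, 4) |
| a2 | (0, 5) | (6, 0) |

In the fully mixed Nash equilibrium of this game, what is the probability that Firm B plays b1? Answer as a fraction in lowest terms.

Let q be the probability that Firm B plays b1. In a completely mixed equilibrium, Firm A must be indifferent between a1 and a2.
Firm A's expected payoff from a1 is −2q + 7(1−q); from a2 it is 6(1−q).
Setting these equal: −9q + 7 = −6q + 6, so q = 1/3.

1/3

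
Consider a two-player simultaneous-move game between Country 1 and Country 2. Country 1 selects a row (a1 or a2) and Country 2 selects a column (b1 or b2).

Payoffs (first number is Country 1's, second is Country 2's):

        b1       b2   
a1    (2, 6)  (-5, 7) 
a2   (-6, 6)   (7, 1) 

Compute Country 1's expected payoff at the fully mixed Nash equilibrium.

First find q, the probability Country 2 plays b1, from Country 1's indifference between a1 and a2: 2q − 5(1−q) = −6q + 7(1−q), giving q = 3/5.
Since Country 1 is indifferent in equilibrium, Country 1's expected payoff equals the payoff from either row against (3/5, 2/5). Using a1: 2(3/5) − 5(2/5) = -4/5.

-4/5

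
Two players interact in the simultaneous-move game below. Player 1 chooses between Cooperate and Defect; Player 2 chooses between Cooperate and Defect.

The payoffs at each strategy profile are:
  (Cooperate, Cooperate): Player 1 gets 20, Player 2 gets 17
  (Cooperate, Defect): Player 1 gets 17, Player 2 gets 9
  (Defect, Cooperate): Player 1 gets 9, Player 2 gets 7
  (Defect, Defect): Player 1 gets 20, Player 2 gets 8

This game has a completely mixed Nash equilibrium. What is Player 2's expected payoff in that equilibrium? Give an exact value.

73/9

First find p, the probability Player 1 plays Cooperate, from Player 2's indifference between Cooperate and Defect: 17p + 7(1−p) = 9p + 8(1−p), giving p = 1/9.
Since Player 2 is indifferent in equilibrium, Player 2's expected payoff equals the payoff from either column against (1/9, 8/9). Using Cooperate: 17(1/9) + 7(8/9) = 73/9.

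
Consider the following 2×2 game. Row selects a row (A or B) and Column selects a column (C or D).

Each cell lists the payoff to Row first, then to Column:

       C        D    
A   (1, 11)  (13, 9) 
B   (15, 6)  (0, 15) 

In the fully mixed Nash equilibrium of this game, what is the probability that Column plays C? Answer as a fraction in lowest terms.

13/27

Let q be the probability that Column plays C. In a completely mixed equilibrium, Row must be indifferent between A and B.
Row's expected payoff from A is q + 13(1−q); from B it is 15q.
Setting these equal: −12q + 13 = 15q, so q = 13/27.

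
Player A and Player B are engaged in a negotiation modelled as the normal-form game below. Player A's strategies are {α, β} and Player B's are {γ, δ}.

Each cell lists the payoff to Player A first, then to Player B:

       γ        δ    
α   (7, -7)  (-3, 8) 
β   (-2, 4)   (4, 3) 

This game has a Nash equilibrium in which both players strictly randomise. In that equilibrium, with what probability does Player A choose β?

Let r be the probability that Player A plays α. In a completely mixed equilibrium, Player B must be indifferent between γ and δ.
Player B's expected payoff from γ is −7r + 4(1−r); from δ it is 8r + 3(1−r).
Setting these equal: −11r + 4 = 5r + 3, so r = 1/16.
Therefore Player A plays β with probability 1 − 1/16 = 15/16.

15/16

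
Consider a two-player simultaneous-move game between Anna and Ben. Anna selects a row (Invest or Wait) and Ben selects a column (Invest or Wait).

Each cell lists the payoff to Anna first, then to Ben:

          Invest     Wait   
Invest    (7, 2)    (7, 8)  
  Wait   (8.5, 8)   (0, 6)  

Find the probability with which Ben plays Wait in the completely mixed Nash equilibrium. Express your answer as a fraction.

Let c be the probability that Ben plays Invest. In a completely mixed equilibrium, Anna must be indifferent between Invest and Wait.
Anna's expected payoff from Invest is 7c + 7(1−c); from Wait it is 8.5c.
Setting these equal: 7 = 8.5c, so c = 14/17.
Therefore Ben plays Wait with probability 1 − 14/17 = 3/17.

3/17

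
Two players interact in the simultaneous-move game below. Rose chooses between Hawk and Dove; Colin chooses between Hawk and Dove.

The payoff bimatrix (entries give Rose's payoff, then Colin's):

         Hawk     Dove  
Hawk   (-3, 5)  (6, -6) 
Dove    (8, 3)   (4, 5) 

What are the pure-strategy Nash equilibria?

(Hawk, Hawk): Rose prefers Dove (8 > -3) — not an equilibrium.
(Hawk, Dove): Colin prefers Hawk (5 > -6) — not an equilibrium.
(Dove, Hawk): Colin prefers Dove (5 > 3) — not an equilibrium.
(Dove, Dove): Rose prefers Hawk (6 > 4) — not an equilibrium.

none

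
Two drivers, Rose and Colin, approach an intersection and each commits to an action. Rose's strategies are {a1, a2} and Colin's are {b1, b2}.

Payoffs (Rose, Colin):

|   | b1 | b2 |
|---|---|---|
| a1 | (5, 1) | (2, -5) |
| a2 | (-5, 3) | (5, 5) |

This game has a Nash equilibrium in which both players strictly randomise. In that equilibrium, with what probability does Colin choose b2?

Let y be the probability that Colin plays b1. In a completely mixed equilibrium, Rose must be indifferent between a1 and a2.
Rose's expected payoff from a1 is 5y + 2(1−y); from a2 it is −5y + 5(1−y).
Setting these equal: 3y + 2 = −10y + 5, so y = 3/13.
Therefore Colin plays b2 with probability 1 − 3/13 = 10/13.

10/13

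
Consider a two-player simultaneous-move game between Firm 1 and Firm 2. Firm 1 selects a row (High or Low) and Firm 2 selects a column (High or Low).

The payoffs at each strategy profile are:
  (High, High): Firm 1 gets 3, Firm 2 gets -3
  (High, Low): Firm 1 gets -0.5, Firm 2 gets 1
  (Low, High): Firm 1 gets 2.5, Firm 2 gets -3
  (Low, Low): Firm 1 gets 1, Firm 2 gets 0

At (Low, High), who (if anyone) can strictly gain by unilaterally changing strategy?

Firm 1 at (Low, High) earns 2.5; deviating to High yields 3 — a strict improvement.
Firm 2 earns -3; deviating to Low yields 0 — a strict improvement.
Both Firm 1 and Firm 2 have strictly profitable deviations.

Both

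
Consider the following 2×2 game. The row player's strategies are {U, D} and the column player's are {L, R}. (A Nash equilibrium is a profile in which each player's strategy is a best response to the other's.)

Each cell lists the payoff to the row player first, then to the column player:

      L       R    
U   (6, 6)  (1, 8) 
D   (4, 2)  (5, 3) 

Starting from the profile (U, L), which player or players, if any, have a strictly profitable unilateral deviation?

The column player

The row player at (U, L) earns 6; deviating to D yields 4 — not better.
The column player earns 6; deviating to R yields 8 — a strict improvement.
Only the column player has a strictly profitable deviation.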